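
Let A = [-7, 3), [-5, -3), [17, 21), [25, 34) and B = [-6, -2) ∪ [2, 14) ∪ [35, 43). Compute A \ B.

[-7, -6) ∪ [-2, 2) ∪ [17, 21) ∪ [25, 34)

First set merges to [-7, 3), [17, 21), [25, 34).
[-7, 3) minus B → [-7, -6), [-2, 2).
[17, 21): no B overlap → unchanged.
[25, 34): no B overlap → unchanged.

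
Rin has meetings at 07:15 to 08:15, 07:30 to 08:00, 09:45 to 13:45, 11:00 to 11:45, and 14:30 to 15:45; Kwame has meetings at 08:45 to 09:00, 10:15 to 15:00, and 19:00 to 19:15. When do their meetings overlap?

Merge the first list: 07:15–08:15, 09:45–13:45, 14:30–15:45.
07:15–08:15: no overlap with the second set.
09:45–13:45 meets the second set on 10:15–13:45.
14:30–15:45 meets the second set on 14:30–15:00.

10:15–13:45, 14:30–15:00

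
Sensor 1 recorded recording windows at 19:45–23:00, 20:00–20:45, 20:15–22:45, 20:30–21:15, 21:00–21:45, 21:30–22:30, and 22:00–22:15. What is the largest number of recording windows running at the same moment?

4

Sweep endpoints in order; track running count of active intervals.
Peak of 4 reached at 20:30.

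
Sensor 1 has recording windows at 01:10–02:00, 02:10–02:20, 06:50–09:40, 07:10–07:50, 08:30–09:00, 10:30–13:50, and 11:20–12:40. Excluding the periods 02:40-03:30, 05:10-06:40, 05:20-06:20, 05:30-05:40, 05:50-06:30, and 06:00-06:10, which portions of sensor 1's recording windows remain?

First set merges to 01:10-02:00, 02:10-02:20, 06:50-09:40, 10:30-13:50.
Second set merges to 02:40-03:30, 05:10-06:40.
01:10-02:00: nothing removed.
02:10-02:20: nothing removed.
06:50-09:40: nothing removed.
10:30-13:50: nothing removed.

01:10-02:00, 02:10-02:20, 06:50-09:40, 10:30-13:50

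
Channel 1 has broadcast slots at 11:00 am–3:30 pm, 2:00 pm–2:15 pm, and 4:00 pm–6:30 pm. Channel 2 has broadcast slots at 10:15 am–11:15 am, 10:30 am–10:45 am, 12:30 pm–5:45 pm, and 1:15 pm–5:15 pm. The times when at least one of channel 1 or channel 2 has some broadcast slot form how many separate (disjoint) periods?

1

First set merges to 11:00 am–3:30 pm, 4:00 pm–6:30 pm.
Second set merges to 10:15 am–11:15 am, 12:30 pm–5:45 pm.
A ∪ B = 10:15 am–6:30 pm.
That is 1 disjoint piece.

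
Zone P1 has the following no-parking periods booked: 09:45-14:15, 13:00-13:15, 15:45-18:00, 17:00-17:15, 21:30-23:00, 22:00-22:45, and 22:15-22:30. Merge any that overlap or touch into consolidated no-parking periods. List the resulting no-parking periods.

09:45–14:15, 15:45–18:00, 21:30–23:00

13:00–13:15 overlaps/touches 09:45–14:15 → extend to 09:45–14:15.
15:45–18:00 is disjoint → start new block.
17:00–17:15 overlaps/touches 15:45–18:00 → extend to 15:45–18:00.
21:30–23:00 is disjoint → start new block.
22:00–22:45 overlaps/touches 21:30–23:00 → extend to 21:30–23:00.
22:15–22:30 overlaps/touches 21:30–23:00 → extend to 21:30–23:00.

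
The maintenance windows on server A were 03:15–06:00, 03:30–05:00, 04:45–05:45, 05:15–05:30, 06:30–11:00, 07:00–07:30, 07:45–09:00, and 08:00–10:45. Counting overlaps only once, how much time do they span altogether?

7 h 15 min

Merged: 03:15–06:00, 06:30–11:00.
Lengths: 2 h 45 min + 4 h 30 min = 7 h 15 min.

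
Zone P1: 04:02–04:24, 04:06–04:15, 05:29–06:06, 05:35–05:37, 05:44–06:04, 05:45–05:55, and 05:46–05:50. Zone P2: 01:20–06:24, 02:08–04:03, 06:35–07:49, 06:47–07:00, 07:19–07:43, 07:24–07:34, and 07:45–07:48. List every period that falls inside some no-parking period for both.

First set merges to 04:02-04:24, 05:29-06:06.
Second set merges to 01:20-06:24, 06:35-07:49.
04:02-04:24 meets the second set on 04:02-04:24.
05:29-06:06 meets the second set on 05:29-06:06.

04:02-04:24, 05:29-06:06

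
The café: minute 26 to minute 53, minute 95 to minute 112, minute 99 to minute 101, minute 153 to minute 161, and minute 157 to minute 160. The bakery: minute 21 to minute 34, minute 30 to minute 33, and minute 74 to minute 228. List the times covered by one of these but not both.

First set merges to minute 26 to minute 53, minute 95 to minute 112, minute 153 to minute 161.
Second set merges to minute 21 to minute 34, minute 74 to minute 228.
Only in the first: minute 34 to minute 53.
Only in the second: minute 21 to minute 26, minute 74 to minute 95, minute 112 to minute 153, minute 161 to minute 228.
Together these are the periods covered by exactly one.

minute 21 to minute 26, minute 34 to minute 53, minute 74 to minute 95, minute 112 to minute 153, minute 161 to minute 228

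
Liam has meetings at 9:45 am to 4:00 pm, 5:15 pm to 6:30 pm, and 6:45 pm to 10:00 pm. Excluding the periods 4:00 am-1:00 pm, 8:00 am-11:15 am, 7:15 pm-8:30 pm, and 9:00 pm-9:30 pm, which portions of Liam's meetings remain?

Second set merges to 4:00 am–1:00 pm, 7:15 pm–8:30 pm, 9:00 pm–9:30 pm.
9:45 am–4:00 pm \ B = 1:00 pm–4:00 pm.
5:15 pm–6:30 pm: nothing removed.
6:45 pm–10:00 pm \ B = 6:45 pm–7:15 pm, 8:30 pm–9:00 pm, 9:30 pm–10:00 pm.

1:00 pm–4:00 pm, 5:15 pm–6:30 pm, 6:45 pm–7:15 pm, 8:30 pm–9:00 pm, 9:30 pm–10:00 pm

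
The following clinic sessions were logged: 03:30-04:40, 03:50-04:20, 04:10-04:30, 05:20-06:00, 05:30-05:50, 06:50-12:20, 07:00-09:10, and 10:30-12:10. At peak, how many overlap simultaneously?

3

At 04:10, 3 of the intervals are simultaneously active.
No point has more.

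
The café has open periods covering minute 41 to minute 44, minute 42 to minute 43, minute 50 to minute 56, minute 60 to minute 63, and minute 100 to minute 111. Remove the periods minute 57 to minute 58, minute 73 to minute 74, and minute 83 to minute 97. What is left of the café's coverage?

Merge the first list: minute 41 to minute 44, minute 50 to minute 56, minute 60 to minute 63, minute 100 to minute 111.
minute 41 to minute 44 is untouched.
minute 50 to minute 56 is untouched.
minute 60 to minute 63 is untouched.
minute 100 to minute 111 is untouched.

minute 41 to minute 44, minute 50 to minute 56, minute 60 to minute 63, minute 100 to minute 111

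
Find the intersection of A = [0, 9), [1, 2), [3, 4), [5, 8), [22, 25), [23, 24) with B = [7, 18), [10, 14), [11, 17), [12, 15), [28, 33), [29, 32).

[7, 9)

First set merges to [0, 9), [22, 25).
Second set merges to [7, 18), [28, 33).
[0, 9) overlaps B on [7, 9).
[22, 25) falls entirely outside B.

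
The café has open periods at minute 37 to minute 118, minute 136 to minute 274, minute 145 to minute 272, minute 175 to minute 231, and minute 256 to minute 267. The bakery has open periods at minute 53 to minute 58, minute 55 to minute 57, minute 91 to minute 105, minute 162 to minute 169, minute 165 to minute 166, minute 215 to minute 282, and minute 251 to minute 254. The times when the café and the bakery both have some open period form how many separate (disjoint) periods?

Merge the first list: minute 37 to minute 118, minute 136 to minute 274.
Merge the second list: minute 53 to minute 58, minute 91 to minute 105, minute 162 to minute 169, minute 215 to minute 282.
A ∩ B = minute 53 to minute 58, minute 91 to minute 105, minute 162 to minute 169, minute 215 to minute 274.
That is 4 disjoint pieces.

4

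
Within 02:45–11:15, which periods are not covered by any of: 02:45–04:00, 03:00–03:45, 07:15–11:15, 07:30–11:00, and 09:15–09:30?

04:00–07:15

The merged coverage is 02:45–04:00, 07:15–11:15.
Uncovered inside 02:45–11:15: 04:00–07:15.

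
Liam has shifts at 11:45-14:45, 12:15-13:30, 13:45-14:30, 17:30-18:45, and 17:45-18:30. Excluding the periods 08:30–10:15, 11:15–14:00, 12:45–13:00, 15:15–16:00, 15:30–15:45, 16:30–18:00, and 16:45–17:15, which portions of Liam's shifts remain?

Merge the first list: 11:45-14:45, 17:30-18:45.
Merge the second list: 08:30-10:15, 11:15-14:00, 15:15-16:00, 16:30-18:00.
11:45-14:45 minus B → 14:00-14:45.
17:30-18:45 minus B → 18:00-18:45.

14:00-14:45, 18:00-18:45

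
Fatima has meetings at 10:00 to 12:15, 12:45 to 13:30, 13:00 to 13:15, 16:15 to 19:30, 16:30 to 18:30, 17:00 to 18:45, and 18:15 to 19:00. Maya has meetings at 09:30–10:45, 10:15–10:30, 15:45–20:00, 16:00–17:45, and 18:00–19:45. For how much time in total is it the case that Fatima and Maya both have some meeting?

4 h

Merge the first list: 10:00–12:15, 12:45–13:30, 16:15–19:30.
Merge the second list: 09:30–10:45, 15:45–20:00.
A ∩ B = 10:00–10:45, 16:15–19:30.
Total: 45 min + 3 h 15 min = 4 h.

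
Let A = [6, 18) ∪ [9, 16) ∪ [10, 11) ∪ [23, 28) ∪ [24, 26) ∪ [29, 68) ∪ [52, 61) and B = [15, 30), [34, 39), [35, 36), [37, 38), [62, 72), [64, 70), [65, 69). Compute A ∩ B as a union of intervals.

[15, 18) ∪ [23, 28) ∪ [29, 30) ∪ [34, 39) ∪ [62, 68)

A, merged: [6, 18), [23, 28), [29, 68).
B, merged: [15, 30), [34, 39), [62, 72).
[6, 18) ∩ B → [15, 18).
[23, 28) ∩ B → [23, 28).
[29, 68) ∩ B → [29, 30), [34, 39), [62, 68).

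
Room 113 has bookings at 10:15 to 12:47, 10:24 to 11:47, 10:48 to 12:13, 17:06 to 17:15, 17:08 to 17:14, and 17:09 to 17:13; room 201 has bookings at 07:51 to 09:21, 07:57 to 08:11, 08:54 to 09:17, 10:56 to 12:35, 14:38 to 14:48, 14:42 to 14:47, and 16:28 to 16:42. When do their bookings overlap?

10:56-12:35

Merge the first list: 10:15-12:47, 17:06-17:15.
Merge the second list: 07:51-09:21, 10:56-12:35, 14:38-14:48, 16:28-16:42.
10:15-12:47 ∩ B → 10:56-12:35.
17:06-17:15 meets no B interval.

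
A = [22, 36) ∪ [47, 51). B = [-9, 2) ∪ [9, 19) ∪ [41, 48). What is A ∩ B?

[47, 48)

[22, 36) meets no B interval.
[47, 51) ∩ B → [47, 48).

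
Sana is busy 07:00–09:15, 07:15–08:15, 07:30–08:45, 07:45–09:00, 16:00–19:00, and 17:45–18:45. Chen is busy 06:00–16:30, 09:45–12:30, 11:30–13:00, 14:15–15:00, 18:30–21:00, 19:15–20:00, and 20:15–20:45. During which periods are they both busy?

A, merged: 07:00–09:15, 16:00–19:00.
B, merged: 06:00–16:30, 18:30–21:00.
07:00–09:15 overlaps B on 07:00–09:15.
16:00–19:00 overlaps B on 16:00–16:30, 18:30–19:00.

07:00–09:15, 16:00–16:30, 18:30–19:00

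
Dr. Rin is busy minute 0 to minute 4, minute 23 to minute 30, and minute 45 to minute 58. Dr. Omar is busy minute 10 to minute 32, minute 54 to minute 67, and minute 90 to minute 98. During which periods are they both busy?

minute 23 to minute 30, minute 54 to minute 58

minute 0 to minute 4 meets no B interval.
minute 23 to minute 30 ∩ B → minute 23 to minute 30.
minute 45 to minute 58 ∩ B → minute 54 to minute 58.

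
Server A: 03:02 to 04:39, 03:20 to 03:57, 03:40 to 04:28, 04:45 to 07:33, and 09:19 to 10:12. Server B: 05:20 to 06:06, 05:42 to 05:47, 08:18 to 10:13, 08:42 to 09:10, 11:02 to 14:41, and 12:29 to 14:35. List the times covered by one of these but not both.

First set merges to 03:02-04:39, 04:45-07:33, 09:19-10:12.
Second set merges to 05:20-06:06, 08:18-10:13, 11:02-14:41.
A \ B = 03:02-04:39, 04:45-05:20, 06:06-07:33.
B \ A = 08:18-09:19, 10:12-10:13, 11:02-14:41.
Union of the two gives the symmetric difference.

03:02-04:39, 04:45-05:20, 06:06-07:33, 08:18-09:19, 10:12-10:13, 11:02-14:41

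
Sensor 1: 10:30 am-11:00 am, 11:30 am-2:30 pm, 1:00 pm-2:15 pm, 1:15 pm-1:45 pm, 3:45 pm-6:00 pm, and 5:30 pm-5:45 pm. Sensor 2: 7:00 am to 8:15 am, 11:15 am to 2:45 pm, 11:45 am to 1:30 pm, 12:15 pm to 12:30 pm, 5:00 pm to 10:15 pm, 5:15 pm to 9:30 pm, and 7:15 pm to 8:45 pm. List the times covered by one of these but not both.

7:00 am-8:15 am, 10:30 am-11:00 am, 11:15 am-11:30 am, 2:30 pm-2:45 pm, 3:45 pm-5:00 pm, 6:00 pm-10:15 pm

A, merged: 10:30 am-11:00 am, 11:30 am-2:30 pm, 3:45 pm-6:00 pm.
B, merged: 7:00 am-8:15 am, 11:15 am-2:45 pm, 5:00 pm-10:15 pm.
A but not B: 10:30 am-11:00 am, 3:45 pm-5:00 pm.
B but not A: 7:00 am-8:15 am, 11:15 am-11:30 am, 2:30 pm-2:45 pm, 6:00 pm-10:15 pm.
Combining gives A △ B.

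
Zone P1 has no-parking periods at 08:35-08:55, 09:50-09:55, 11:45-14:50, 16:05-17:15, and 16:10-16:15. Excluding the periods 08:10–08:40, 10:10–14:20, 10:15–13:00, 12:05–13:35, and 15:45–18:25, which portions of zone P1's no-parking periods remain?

08:40-08:55, 09:50-09:55, 14:20-14:50

A, merged: 08:35-08:55, 09:50-09:55, 11:45-14:50, 16:05-17:15.
B, merged: 08:10-08:40, 10:10-14:20, 15:45-18:25.
08:35-08:55 minus B → 08:40-08:55.
09:50-09:55: no B overlap → unchanged.
11:45-14:50 minus B → 14:20-14:50.
16:05-17:15: fully covered by B → removed.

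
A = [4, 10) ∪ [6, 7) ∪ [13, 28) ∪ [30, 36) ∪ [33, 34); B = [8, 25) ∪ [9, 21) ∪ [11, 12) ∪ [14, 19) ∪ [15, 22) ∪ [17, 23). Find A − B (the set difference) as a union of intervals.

[4, 8) ∪ [25, 28) ∪ [30, 36)

Merge the first list: [4, 10), [13, 28), [30, 36).
Merge the second list: [8, 25).
[4, 10) minus B → [4, 8).
[13, 28) minus B → [25, 28).
[30, 36): no B overlap → unchanged.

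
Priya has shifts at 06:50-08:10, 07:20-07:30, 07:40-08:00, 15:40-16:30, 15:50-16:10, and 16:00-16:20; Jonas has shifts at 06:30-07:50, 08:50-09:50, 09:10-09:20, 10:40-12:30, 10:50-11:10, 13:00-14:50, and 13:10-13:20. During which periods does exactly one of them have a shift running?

A, merged: 06:50–08:10, 15:40–16:30.
B, merged: 06:30–07:50, 08:50–09:50, 10:40–12:30, 13:00–14:50.
A but not B: 07:50–08:10, 15:40–16:30.
B but not A: 06:30–06:50, 08:50–09:50, 10:40–12:30, 13:00–14:50.
Combining gives A △ B.

06:30–06:50, 07:50–08:10, 08:50–09:50, 10:40–12:30, 13:00–14:50, 15:40–16:30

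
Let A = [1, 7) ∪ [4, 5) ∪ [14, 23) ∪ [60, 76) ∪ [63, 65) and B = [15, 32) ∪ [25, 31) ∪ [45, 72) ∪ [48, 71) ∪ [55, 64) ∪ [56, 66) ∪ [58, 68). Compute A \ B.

[1, 7) ∪ [14, 15) ∪ [72, 76)

Merge the first list: [1, 7), [14, 23), [60, 76).
Merge the second list: [15, 32), [45, 72).
[1, 7) is untouched.
[14, 23) with B removed leaves [14, 15).
[60, 76) with B removed leaves [72, 76).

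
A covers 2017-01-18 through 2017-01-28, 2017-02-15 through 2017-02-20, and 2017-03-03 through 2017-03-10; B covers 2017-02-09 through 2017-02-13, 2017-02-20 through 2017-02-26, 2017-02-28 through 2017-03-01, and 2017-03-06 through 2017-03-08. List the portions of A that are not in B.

2017-01-18 through 2017-01-28, 2017-02-15 through 2017-02-19, 2017-03-03 through 2017-03-05, 2017-03-09 through 2017-03-10

2017-01-18 through 2017-01-28: nothing removed.
2017-02-15 through 2017-02-20 \ B = 2017-02-15 through 2017-02-19.
2017-03-03 through 2017-03-10 \ B = 2017-03-03 through 2017-03-05, 2017-03-09 through 2017-03-10.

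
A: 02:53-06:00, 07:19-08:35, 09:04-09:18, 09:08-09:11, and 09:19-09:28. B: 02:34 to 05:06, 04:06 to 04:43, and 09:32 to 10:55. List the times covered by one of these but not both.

Merge the first list: 02:53–06:00, 07:19–08:35, 09:04–09:18, 09:19–09:28.
Merge the second list: 02:34–05:06, 09:32–10:55.
A \ B = 05:06–06:00, 07:19–08:35, 09:04–09:18, 09:19–09:28.
B \ A = 02:34–02:53, 09:32–10:55.
Union of the two gives the symmetric difference.

02:34–02:53, 05:06–06:00, 07:19–08:35, 09:04–09:18, 09:19–09:28, 09:32–10:55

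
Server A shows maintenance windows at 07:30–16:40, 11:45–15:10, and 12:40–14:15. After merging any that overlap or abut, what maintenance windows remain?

07:30–16:40

11:45–15:10 overlaps/touches 07:30–16:40 → extend to 07:30–16:40.
12:40–14:15 overlaps/touches 07:30–16:40 → extend to 07:30–16:40.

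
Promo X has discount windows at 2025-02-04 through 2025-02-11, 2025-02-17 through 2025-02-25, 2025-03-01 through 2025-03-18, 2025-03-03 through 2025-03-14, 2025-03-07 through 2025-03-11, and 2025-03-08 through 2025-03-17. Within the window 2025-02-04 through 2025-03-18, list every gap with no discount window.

2025-02-12 through 2025-02-16, 2025-02-26 through 2025-02-28

Covered (merged): 2025-02-04 through 2025-02-11, 2025-02-17 through 2025-02-25, 2025-03-01 through 2025-03-18.
Complement within 2025-02-04 through 2025-03-18: 2025-02-12 through 2025-02-16, 2025-02-26 through 2025-02-28.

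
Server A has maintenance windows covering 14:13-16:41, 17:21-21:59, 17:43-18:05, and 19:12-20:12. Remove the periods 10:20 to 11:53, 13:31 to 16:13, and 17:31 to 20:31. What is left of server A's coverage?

First set merges to 14:13-16:41, 17:21-21:59.
14:13-16:41 with B removed leaves 16:13-16:41.
17:21-21:59 with B removed leaves 17:21-17:31, 20:31-21:59.

16:13-16:41, 17:21-17:31, 20:31-21:59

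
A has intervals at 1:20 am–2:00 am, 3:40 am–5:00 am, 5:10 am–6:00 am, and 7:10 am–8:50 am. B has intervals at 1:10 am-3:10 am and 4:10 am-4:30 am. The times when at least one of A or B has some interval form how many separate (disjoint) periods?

4

A ∪ B = 1:10 am–3:10 am, 3:40 am–5:00 am, 5:10 am–6:00 am, 7:10 am–8:50 am.
That is 4 disjoint pieces.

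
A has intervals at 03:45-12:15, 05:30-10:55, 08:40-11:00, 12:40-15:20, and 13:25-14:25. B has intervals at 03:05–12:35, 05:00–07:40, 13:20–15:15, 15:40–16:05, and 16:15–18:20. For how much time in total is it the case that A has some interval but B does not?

A, merged: 03:45–12:15, 12:40–15:20.
B, merged: 03:05–12:35, 13:20–15:15, 15:40–16:05, 16:15–18:20.
A \ B = 12:40–13:20, 15:15–15:20.
Total: 40 min + 5 min = 45 min.

45 min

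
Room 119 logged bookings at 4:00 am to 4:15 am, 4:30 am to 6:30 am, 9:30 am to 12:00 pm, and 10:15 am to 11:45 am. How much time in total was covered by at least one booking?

4 h 45 min

Merged: 4:00 am–4:15 am, 4:30 am–6:30 am, 9:30 am–12:00 pm.
Lengths: 15 min + 2 h + 2 h 30 min = 4 h 45 min.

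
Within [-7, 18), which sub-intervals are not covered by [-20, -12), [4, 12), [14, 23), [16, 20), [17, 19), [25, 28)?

[-7, 4) ∪ [12, 14)

After merging, the occupied span is [-20, -12), [4, 12), [14, 23), [25, 28).
Complement within [-7, 18): [-7, 4), [12, 14).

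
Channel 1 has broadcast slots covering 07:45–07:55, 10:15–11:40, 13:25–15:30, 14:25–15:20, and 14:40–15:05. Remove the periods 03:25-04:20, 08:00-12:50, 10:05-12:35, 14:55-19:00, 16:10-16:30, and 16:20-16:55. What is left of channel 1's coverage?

A, merged: 07:45–07:55, 10:15–11:40, 13:25–15:30.
B, merged: 03:25–04:20, 08:00–12:50, 14:55–19:00.
07:45–07:55: no B overlap → unchanged.
10:15–11:40: fully covered by B → removed.
13:25–15:30 minus B → 13:25–14:55.

07:45–07:55, 13:25–14:55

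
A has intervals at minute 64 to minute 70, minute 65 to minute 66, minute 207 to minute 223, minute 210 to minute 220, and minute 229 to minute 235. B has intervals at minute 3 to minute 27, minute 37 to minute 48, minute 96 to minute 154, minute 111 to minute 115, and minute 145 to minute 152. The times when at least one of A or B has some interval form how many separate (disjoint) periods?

6

A, merged: minute 64 to minute 70, minute 207 to minute 223, minute 229 to minute 235.
B, merged: minute 3 to minute 27, minute 37 to minute 48, minute 96 to minute 154.
A ∪ B = minute 3 to minute 27, minute 37 to minute 48, minute 64 to minute 70, minute 96 to minute 154, minute 207 to minute 223, minute 229 to minute 235.
That is 6 disjoint pieces.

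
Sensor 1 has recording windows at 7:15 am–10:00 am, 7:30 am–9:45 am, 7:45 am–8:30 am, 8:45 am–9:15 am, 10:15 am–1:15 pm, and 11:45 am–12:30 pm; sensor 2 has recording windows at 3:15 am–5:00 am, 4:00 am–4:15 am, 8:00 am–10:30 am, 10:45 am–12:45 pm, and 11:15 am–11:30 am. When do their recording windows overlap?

8:00 am–10:00 am, 10:15 am–10:30 am, 10:45 am–12:45 pm

A, merged: 7:15 am–10:00 am, 10:15 am–1:15 pm.
B, merged: 3:15 am–5:00 am, 8:00 am–10:30 am, 10:45 am–12:45 pm.
7:15 am–10:00 am meets the second set on 8:00 am–10:00 am.
10:15 am–1:15 pm meets the second set on 10:15 am–10:30 am, 10:45 am–12:45 pm.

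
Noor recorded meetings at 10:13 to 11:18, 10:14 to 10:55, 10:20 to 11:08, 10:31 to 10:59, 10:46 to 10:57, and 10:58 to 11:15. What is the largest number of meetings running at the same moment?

5

Walk the sorted start/end points keeping a running depth.
The depth first hits 5 at 10:46.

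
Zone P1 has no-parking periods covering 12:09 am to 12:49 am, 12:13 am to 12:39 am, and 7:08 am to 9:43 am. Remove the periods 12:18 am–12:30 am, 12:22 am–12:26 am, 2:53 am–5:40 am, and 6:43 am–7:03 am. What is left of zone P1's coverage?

12:09 am-12:18 am, 12:30 am-12:49 am, 7:08 am-9:43 am

A, merged: 12:09 am-12:49 am, 7:08 am-9:43 am.
B, merged: 12:18 am-12:30 am, 2:53 am-5:40 am, 6:43 am-7:03 am.
12:09 am-12:49 am \ B = 12:09 am-12:18 am, 12:30 am-12:49 am.
7:08 am-9:43 am: nothing removed.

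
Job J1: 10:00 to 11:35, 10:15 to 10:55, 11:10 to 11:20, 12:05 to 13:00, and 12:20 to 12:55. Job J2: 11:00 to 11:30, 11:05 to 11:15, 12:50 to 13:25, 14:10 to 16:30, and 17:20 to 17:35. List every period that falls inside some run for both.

A, merged: 10:00–11:35, 12:05–13:00.
B, merged: 11:00–11:30, 12:50–13:25, 14:10–16:30, 17:20–17:35.
10:00–11:35 ∩ B → 11:00–11:30.
12:05–13:00 ∩ B → 12:50–13:00.

11:00–11:30, 12:50–13:00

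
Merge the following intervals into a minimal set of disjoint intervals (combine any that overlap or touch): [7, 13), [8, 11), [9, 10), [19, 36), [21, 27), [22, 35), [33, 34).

[7, 13) ∪ [19, 36)

[8, 11) overlaps/touches [7, 13) → extend to [7, 13).
[9, 10) overlaps/touches [7, 13) → extend to [7, 13).
[19, 36) is disjoint → start new block.
[21, 27) overlaps/touches [19, 36) → extend to [19, 36).
[22, 35) overlaps/touches [19, 36) → extend to [19, 36).
[33, 34) overlaps/touches [19, 36) → extend to [19, 36).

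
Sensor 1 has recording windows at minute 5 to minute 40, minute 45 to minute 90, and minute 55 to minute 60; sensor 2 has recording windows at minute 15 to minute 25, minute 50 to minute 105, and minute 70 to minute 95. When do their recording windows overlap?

minute 15 to minute 25, minute 50 to minute 90

First set merges to minute 5 to minute 40, minute 45 to minute 90.
Second set merges to minute 15 to minute 25, minute 50 to minute 105.
minute 5 to minute 40 meets the second set on minute 15 to minute 25.
minute 45 to minute 90 meets the second set on minute 50 to minute 90.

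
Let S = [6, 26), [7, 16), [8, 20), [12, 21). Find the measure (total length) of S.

20

Merged: [6, 26).
Length: 20.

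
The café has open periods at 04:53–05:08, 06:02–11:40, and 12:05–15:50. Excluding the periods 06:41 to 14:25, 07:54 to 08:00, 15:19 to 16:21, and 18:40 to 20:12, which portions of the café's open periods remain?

Merge the second list: 06:41–14:25, 15:19–16:21, 18:40–20:12.
04:53–05:08: no B overlap → unchanged.
06:02–11:40 minus B → 06:02–06:41.
12:05–15:50 minus B → 14:25–15:19.

04:53–05:08, 06:02–06:41, 14:25–15:19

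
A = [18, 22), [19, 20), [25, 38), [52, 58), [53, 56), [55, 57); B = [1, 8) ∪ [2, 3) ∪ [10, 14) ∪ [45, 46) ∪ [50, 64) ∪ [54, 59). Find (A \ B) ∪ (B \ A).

A, merged: [18, 22), [25, 38), [52, 58).
B, merged: [1, 8), [10, 14), [45, 46), [50, 64).
Only in the first: [18, 22), [25, 38).
Only in the second: [1, 8), [10, 14), [45, 46), [50, 52), [58, 64).
Together these are the periods covered by exactly one.

[1, 8) ∪ [10, 14) ∪ [18, 22) ∪ [25, 38) ∪ [45, 46) ∪ [50, 52) ∪ [58, 64)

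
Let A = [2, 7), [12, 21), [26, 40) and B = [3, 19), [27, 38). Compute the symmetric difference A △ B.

[2, 3) ∪ [7, 12) ∪ [19, 21) ∪ [26, 27) ∪ [38, 40)

A but not B: [2, 3), [19, 21), [26, 27), [38, 40).
B but not A: [7, 12).
Combining gives A △ B.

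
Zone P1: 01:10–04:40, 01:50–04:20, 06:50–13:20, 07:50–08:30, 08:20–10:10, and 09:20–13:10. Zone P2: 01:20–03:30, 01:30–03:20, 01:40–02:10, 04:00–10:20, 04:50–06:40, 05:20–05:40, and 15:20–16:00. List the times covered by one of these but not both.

Merge the first list: 01:10–04:40, 06:50–13:20.
Merge the second list: 01:20–03:30, 04:00–10:20, 15:20–16:00.
A but not B: 01:10–01:20, 03:30–04:00, 10:20–13:20.
B but not A: 04:40–06:50, 15:20–16:00.
Combining gives A △ B.

01:10–01:20, 03:30–04:00, 04:40–06:50, 10:20–13:20, 15:20–16:00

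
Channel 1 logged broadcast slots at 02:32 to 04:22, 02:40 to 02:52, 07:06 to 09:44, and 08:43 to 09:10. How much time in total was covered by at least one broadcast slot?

Merged: 02:32-04:22, 07:06-09:44.
Lengths: 1 h 50 min + 2 h 38 min = 4 h 28 min.

4 h 28 min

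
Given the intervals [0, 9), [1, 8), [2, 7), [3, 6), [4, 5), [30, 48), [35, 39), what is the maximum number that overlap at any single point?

Walk the sorted start/end points keeping a running depth.
The depth first hits 5 at 4.

5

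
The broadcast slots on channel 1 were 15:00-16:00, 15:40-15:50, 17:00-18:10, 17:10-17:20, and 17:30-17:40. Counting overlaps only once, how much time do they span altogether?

2 h 10 min

Merged: 15:00-16:00, 17:00-18:10.
Lengths: 1 h + 1 h 10 min = 2 h 10 min.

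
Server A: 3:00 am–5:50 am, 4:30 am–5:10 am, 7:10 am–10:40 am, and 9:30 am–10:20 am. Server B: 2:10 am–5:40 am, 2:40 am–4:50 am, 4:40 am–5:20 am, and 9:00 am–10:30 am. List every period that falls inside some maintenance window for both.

3:00 am–5:40 am, 9:00 am–10:30 am

A, merged: 3:00 am–5:50 am, 7:10 am–10:40 am.
B, merged: 2:10 am–5:40 am, 9:00 am–10:30 am.
3:00 am–5:50 am meets the second set on 3:00 am–5:40 am.
7:10 am–10:40 am meets the second set on 9:00 am–10:30 am.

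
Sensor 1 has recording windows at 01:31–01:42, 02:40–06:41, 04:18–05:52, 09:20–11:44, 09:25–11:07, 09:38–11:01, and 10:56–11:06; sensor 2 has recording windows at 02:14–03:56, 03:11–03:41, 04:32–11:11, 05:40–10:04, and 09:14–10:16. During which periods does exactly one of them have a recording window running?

01:31–01:42, 02:14–02:40, 03:56–04:32, 06:41–09:20, 11:11–11:44

Merge the first list: 01:31–01:42, 02:40–06:41, 09:20–11:44.
Merge the second list: 02:14–03:56, 04:32–11:11.
A \ B = 01:31–01:42, 03:56–04:32, 11:11–11:44.
B \ A = 02:14–02:40, 06:41–09:20.
Union of the two gives the symmetric difference.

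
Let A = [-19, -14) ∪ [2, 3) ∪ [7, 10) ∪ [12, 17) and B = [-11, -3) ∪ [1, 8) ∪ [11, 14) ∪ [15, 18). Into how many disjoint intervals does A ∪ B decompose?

A ∪ B = [-19, -14), [-11, -3), [1, 10), [11, 18).
That is 4 disjoint pieces.

4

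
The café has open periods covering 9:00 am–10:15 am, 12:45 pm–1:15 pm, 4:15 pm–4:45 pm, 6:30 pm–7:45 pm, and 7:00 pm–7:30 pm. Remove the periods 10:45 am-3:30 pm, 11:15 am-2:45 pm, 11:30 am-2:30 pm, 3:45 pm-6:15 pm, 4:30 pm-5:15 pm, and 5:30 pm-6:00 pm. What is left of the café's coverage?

9:00 am–10:15 am, 6:30 pm–7:45 pm

First set merges to 9:00 am–10:15 am, 12:45 pm–1:15 pm, 4:15 pm–4:45 pm, 6:30 pm–7:45 pm.
Second set merges to 10:45 am–3:30 pm, 3:45 pm–6:15 pm.
9:00 am–10:15 am is untouched.
12:45 pm–1:15 pm lies entirely inside B → drops out.
4:15 pm–4:45 pm lies entirely inside B → drops out.
6:30 pm–7:45 pm is untouched.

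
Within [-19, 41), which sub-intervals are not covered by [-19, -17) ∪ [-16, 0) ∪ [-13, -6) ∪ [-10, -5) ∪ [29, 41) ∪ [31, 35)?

[-17, -16) ∪ [0, 29)

The merged coverage is [-19, -17), [-16, 0), [29, 41).
Uncovered inside [-19, 41): [-17, -16), [0, 29).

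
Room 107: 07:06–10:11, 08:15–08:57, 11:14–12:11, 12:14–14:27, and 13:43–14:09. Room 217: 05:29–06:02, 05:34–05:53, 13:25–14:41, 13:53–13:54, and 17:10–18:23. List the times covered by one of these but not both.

05:29–06:02, 07:06–10:11, 11:14–12:11, 12:14–13:25, 14:27–14:41, 17:10–18:23

First set merges to 07:06–10:11, 11:14–12:11, 12:14–14:27.
Second set merges to 05:29–06:02, 13:25–14:41, 17:10–18:23.
Only in the first: 07:06–10:11, 11:14–12:11, 12:14–13:25.
Only in the second: 05:29–06:02, 14:27–14:41, 17:10–18:23.
Together these are the periods covered by exactly one.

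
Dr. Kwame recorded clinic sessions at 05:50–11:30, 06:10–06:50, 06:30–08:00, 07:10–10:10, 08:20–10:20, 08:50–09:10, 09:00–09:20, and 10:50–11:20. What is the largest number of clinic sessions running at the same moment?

5

Sweep endpoints in order; track running count of active intervals.
Peak of 5 reached at 09:00.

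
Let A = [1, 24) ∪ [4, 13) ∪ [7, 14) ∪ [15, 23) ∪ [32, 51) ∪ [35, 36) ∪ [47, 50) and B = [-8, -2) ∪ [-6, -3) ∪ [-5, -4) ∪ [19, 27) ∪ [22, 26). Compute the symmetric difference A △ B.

Merge the first list: [1, 24), [32, 51).
Merge the second list: [-8, -2), [19, 27).
A but not B: [1, 19), [32, 51).
B but not A: [-8, -2), [24, 27).
Combining gives A △ B.

[-8, -2) ∪ [1, 19) ∪ [24, 27) ∪ [32, 51)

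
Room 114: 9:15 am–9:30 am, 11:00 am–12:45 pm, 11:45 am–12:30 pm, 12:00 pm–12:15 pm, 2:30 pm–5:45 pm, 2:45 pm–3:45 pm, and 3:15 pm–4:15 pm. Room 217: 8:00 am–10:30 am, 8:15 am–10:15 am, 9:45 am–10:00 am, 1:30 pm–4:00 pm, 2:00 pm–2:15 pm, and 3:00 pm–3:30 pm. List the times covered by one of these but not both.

8:00 am-9:15 am, 9:30 am-10:30 am, 11:00 am-12:45 pm, 1:30 pm-2:30 pm, 4:00 pm-5:45 pm

Merge the first list: 9:15 am-9:30 am, 11:00 am-12:45 pm, 2:30 pm-5:45 pm.
Merge the second list: 8:00 am-10:30 am, 1:30 pm-4:00 pm.
A \ B = 11:00 am-12:45 pm, 4:00 pm-5:45 pm.
B \ A = 8:00 am-9:15 am, 9:30 am-10:30 am, 1:30 pm-2:30 pm.
Union of the two gives the symmetric difference.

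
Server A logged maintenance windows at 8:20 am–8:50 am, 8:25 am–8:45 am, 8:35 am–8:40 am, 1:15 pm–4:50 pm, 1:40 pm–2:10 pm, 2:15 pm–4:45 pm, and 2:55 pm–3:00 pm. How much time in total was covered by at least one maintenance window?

4 h 5 min

Merged: 8:20 am-8:50 am, 1:15 pm-4:50 pm.
Lengths: 30 min + 3 h 35 min = 4 h 5 min.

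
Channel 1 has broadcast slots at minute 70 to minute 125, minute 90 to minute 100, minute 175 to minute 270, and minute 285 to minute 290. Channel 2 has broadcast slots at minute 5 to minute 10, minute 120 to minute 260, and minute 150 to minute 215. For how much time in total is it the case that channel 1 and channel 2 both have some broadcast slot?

90 minutes

A, merged: minute 70 to minute 125, minute 175 to minute 270, minute 285 to minute 290.
B, merged: minute 5 to minute 10, minute 120 to minute 260.
A ∩ B = minute 120 to minute 125, minute 175 to minute 260.
Total: 5 minutes + 85 minutes = 90 minutes.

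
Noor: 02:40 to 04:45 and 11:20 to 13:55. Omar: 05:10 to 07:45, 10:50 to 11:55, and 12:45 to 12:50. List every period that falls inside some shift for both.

11:20–11:55, 12:45–12:50

02:40–04:45 meets no B interval.
11:20–13:55 ∩ B → 11:20–11:55, 12:45–12:50.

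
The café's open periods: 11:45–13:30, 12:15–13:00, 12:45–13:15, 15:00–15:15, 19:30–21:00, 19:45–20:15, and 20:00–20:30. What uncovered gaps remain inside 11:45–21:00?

After merging, the occupied span is 11:45-13:30, 15:00-15:15, 19:30-21:00.
Complement within 11:45-21:00: 13:30-15:00, 15:15-19:30.

13:30-15:00, 15:15-19:30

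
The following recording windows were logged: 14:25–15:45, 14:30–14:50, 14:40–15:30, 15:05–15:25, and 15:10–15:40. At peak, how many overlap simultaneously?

4

At 15:10, 4 of the intervals are simultaneously active.
No point has more.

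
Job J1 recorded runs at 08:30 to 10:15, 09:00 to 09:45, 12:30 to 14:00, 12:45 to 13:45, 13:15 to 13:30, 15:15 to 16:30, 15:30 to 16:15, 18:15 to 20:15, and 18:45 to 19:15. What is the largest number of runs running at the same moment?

Sweep endpoints in order; track running count of active intervals.
Peak of 3 reached at 13:15.

3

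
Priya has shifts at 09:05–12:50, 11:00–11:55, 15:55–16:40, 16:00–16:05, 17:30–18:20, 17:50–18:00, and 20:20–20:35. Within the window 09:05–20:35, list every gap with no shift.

After merging, the occupied span is 09:05–12:50, 15:55–16:40, 17:30–18:20, 20:20–20:35.
Complement within 09:05–20:35: 12:50–15:55, 16:40–17:30, 18:20–20:20.

12:50–15:55, 16:40–17:30, 18:20–20:20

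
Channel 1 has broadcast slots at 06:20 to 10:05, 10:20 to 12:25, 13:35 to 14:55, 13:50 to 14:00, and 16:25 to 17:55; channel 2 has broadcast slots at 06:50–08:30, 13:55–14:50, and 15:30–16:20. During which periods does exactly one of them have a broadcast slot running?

06:20–06:50, 08:30–10:05, 10:20–12:25, 13:35–13:55, 14:50–14:55, 15:30–16:20, 16:25–17:55

Merge the first list: 06:20–10:05, 10:20–12:25, 13:35–14:55, 16:25–17:55.
A but not B: 06:20–06:50, 08:30–10:05, 10:20–12:25, 13:35–13:55, 14:50–14:55, 16:25–17:55.
B but not A: 15:30–16:20.
Combining gives A △ B.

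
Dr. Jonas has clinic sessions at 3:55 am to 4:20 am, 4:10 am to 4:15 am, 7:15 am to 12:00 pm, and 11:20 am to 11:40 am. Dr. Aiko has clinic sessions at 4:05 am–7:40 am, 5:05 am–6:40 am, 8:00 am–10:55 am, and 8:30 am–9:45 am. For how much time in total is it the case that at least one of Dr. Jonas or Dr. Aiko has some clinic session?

A, merged: 3:55 am–4:20 am, 7:15 am–12:00 pm.
B, merged: 4:05 am–7:40 am, 8:00 am–10:55 am.
A ∪ B = 3:55 am–12:00 pm.
Total: 8 h 5 min.

8 h 5 min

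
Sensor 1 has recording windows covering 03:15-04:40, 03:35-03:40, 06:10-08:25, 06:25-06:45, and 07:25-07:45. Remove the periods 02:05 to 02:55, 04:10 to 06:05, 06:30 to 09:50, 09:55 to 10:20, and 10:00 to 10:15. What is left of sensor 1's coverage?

03:15-04:10, 06:10-06:30

A, merged: 03:15-04:40, 06:10-08:25.
B, merged: 02:05-02:55, 04:10-06:05, 06:30-09:50, 09:55-10:20.
03:15-04:40 minus B → 03:15-04:10.
06:10-08:25 minus B → 06:10-06:30.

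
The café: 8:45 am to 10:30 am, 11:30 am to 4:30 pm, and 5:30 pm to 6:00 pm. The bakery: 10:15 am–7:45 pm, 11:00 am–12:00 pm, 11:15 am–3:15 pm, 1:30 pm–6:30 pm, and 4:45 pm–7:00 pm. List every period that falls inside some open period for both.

10:15 am-10:30 am, 11:30 am-4:30 pm, 5:30 pm-6:00 pm

B, merged: 10:15 am-7:45 pm.
8:45 am-10:30 am meets the second set on 10:15 am-10:30 am.
11:30 am-4:30 pm meets the second set on 11:30 am-4:30 pm.
5:30 pm-6:00 pm meets the second set on 5:30 pm-6:00 pm.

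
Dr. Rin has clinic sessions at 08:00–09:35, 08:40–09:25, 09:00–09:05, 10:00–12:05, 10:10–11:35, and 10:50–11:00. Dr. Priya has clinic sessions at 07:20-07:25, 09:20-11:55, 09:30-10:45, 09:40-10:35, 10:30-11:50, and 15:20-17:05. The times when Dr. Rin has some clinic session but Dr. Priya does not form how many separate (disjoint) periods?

2

First set merges to 08:00–09:35, 10:00–12:05.
Second set merges to 07:20–07:25, 09:20–11:55, 15:20–17:05.
A \ B = 08:00–09:20, 11:55–12:05.
That is 2 disjoint pieces.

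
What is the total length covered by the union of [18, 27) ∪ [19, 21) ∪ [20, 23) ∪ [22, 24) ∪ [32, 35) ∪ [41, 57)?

Merged: [18, 27), [32, 35), [41, 57).
Lengths: 9 + 3 + 16 = 28.

28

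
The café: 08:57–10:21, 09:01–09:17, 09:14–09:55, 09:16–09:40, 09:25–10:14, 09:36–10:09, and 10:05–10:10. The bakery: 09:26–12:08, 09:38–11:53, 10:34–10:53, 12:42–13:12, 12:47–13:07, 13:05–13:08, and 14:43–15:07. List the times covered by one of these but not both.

A, merged: 08:57–10:21.
B, merged: 09:26–12:08, 12:42–13:12, 14:43–15:07.
Only in the first: 08:57–09:26.
Only in the second: 10:21–12:08, 12:42–13:12, 14:43–15:07.
Together these are the periods covered by exactly one.

08:57–09:26, 10:21–12:08, 12:42–13:12, 14:43–15:07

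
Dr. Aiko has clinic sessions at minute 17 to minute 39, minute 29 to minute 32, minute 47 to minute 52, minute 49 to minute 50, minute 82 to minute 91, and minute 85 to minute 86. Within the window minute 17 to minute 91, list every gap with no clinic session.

minute 39 to minute 47, minute 52 to minute 82

Covered (merged): minute 17 to minute 39, minute 47 to minute 52, minute 82 to minute 91.
Complement within minute 17 to minute 91: minute 39 to minute 47, minute 52 to minute 82.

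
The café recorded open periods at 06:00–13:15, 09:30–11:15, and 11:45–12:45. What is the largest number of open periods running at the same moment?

Sweep endpoints in order; track running count of active intervals.
Peak of 2 reached at 09:30.

2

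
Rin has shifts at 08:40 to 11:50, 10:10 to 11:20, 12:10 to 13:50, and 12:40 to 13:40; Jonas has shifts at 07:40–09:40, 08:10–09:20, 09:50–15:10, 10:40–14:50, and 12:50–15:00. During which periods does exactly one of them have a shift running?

07:40–08:40, 09:40–09:50, 11:50–12:10, 13:50–15:10

Merge the first list: 08:40–11:50, 12:10–13:50.
Merge the second list: 07:40–09:40, 09:50–15:10.
A but not B: 09:40–09:50.
B but not A: 07:40–08:40, 11:50–12:10, 13:50–15:10.
Combining gives A △ B.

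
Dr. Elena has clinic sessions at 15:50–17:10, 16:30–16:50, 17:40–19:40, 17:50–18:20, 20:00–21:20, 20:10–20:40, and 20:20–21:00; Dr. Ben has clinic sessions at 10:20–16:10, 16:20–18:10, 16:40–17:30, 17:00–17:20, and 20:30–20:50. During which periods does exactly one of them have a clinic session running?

10:20–15:50, 16:10–16:20, 17:10–17:40, 18:10–19:40, 20:00–20:30, 20:50–21:20

A, merged: 15:50–17:10, 17:40–19:40, 20:00–21:20.
B, merged: 10:20–16:10, 16:20–18:10, 20:30–20:50.
A but not B: 16:10–16:20, 18:10–19:40, 20:00–20:30, 20:50–21:20.
B but not A: 10:20–15:50, 17:10–17:40.
Combining gives A △ B.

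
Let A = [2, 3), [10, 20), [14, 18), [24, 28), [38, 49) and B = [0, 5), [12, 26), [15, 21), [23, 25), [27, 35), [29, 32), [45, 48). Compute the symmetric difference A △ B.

[0, 2) ∪ [3, 5) ∪ [10, 12) ∪ [20, 24) ∪ [26, 27) ∪ [28, 35) ∪ [38, 45) ∪ [48, 49)

First set merges to [2, 3), [10, 20), [24, 28), [38, 49).
Second set merges to [0, 5), [12, 26), [27, 35), [45, 48).
Only in the first: [10, 12), [26, 27), [38, 45), [48, 49).
Only in the second: [0, 2), [3, 5), [20, 24), [28, 35).
Together these are the periods covered by exactly one.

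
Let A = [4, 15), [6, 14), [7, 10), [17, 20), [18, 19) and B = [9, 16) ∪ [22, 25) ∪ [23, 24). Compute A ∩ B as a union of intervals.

Merge the first list: [4, 15), [17, 20).
Merge the second list: [9, 16), [22, 25).
[4, 15) overlaps B on [9, 15).
[17, 20) falls entirely outside B.

[9, 15)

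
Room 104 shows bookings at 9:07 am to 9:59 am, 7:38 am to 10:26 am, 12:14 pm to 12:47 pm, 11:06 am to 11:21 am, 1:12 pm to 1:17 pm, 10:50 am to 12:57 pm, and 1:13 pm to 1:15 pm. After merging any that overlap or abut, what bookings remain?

Sort by start: 7:38 am-10:26 am, 9:07 am-9:59 am, 10:50 am-12:57 pm, 11:06 am-11:21 am, 12:14 pm-12:47 pm, 1:12 pm-1:17 pm, 1:13 pm-1:15 pm.
9:07 am-9:59 am overlaps/touches 7:38 am-10:26 am → extend to 7:38 am-10:26 am.
10:50 am-12:57 pm is disjoint → start new block.
11:06 am-11:21 am overlaps/touches 10:50 am-12:57 pm → extend to 10:50 am-12:57 pm.
12:14 pm-12:47 pm overlaps/touches 10:50 am-12:57 pm → extend to 10:50 am-12:57 pm.
1:12 pm-1:17 pm is disjoint → start new block.
1:13 pm-1:15 pm overlaps/touches 1:12 pm-1:17 pm → extend to 1:12 pm-1:17 pm.

7:38 am-10:26 am, 10:50 am-12:57 pm, 1:12 pm-1:17 pm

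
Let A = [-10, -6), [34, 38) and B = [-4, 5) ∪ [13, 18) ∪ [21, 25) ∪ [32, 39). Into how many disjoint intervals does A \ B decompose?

A \ B = [-10, -6).
That is 1 disjoint piece.

1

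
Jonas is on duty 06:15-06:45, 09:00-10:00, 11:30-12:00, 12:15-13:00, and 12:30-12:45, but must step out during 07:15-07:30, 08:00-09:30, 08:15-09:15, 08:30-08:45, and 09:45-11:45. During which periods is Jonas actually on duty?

A, merged: 06:15-06:45, 09:00-10:00, 11:30-12:00, 12:15-13:00.
B, merged: 07:15-07:30, 08:00-09:30, 09:45-11:45.
06:15-06:45: nothing removed.
09:00-10:00 \ B = 09:30-09:45.
11:30-12:00 \ B = 11:45-12:00.
12:15-13:00: nothing removed.

06:15-06:45, 09:30-09:45, 11:45-12:00, 12:15-13:00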